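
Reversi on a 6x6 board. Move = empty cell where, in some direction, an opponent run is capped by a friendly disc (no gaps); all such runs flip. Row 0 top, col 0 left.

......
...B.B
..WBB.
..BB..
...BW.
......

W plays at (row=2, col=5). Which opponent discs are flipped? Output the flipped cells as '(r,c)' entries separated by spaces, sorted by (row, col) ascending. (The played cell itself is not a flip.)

Dir NW: first cell '.' (not opp) -> no flip
Dir N: opp run (1,5), next='.' -> no flip
Dir NE: edge -> no flip
Dir W: opp run (2,4) (2,3) capped by W -> flip
Dir E: edge -> no flip
Dir SW: first cell '.' (not opp) -> no flip
Dir S: first cell '.' (not opp) -> no flip
Dir SE: edge -> no flip

Answer: (2,3) (2,4)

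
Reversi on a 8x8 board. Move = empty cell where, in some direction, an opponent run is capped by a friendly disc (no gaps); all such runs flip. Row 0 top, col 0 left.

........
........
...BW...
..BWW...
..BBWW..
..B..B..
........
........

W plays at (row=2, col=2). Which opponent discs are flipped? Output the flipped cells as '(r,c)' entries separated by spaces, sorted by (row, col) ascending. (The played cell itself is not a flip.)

Dir NW: first cell '.' (not opp) -> no flip
Dir N: first cell '.' (not opp) -> no flip
Dir NE: first cell '.' (not opp) -> no flip
Dir W: first cell '.' (not opp) -> no flip
Dir E: opp run (2,3) capped by W -> flip
Dir SW: first cell '.' (not opp) -> no flip
Dir S: opp run (3,2) (4,2) (5,2), next='.' -> no flip
Dir SE: first cell 'W' (not opp) -> no flip

Answer: (2,3)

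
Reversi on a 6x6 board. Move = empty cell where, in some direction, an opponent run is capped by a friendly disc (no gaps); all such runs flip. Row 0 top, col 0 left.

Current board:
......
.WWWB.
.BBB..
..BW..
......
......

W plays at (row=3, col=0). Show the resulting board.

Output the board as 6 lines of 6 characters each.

Place W at (3,0); scan 8 dirs for brackets.
Dir NW: edge -> no flip
Dir N: first cell '.' (not opp) -> no flip
Dir NE: opp run (2,1) capped by W -> flip
Dir W: edge -> no flip
Dir E: first cell '.' (not opp) -> no flip
Dir SW: edge -> no flip
Dir S: first cell '.' (not opp) -> no flip
Dir SE: first cell '.' (not opp) -> no flip
All flips: (2,1)

Answer: ......
.WWWB.
.WBB..
W.BW..
......
......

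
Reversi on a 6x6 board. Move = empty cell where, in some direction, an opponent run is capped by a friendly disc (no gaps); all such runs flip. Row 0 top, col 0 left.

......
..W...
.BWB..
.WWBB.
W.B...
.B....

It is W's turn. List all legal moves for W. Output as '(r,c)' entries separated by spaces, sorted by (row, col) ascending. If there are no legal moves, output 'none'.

(1,0): flips 1 -> legal
(1,1): flips 1 -> legal
(1,3): no bracket -> illegal
(1,4): flips 1 -> legal
(2,0): flips 1 -> legal
(2,4): flips 1 -> legal
(2,5): no bracket -> illegal
(3,0): flips 1 -> legal
(3,5): flips 2 -> legal
(4,1): no bracket -> illegal
(4,3): no bracket -> illegal
(4,4): flips 1 -> legal
(4,5): flips 2 -> legal
(5,0): no bracket -> illegal
(5,2): flips 1 -> legal
(5,3): flips 1 -> legal

Answer: (1,0) (1,1) (1,4) (2,0) (2,4) (3,0) (3,5) (4,4) (4,5) (5,2) (5,3)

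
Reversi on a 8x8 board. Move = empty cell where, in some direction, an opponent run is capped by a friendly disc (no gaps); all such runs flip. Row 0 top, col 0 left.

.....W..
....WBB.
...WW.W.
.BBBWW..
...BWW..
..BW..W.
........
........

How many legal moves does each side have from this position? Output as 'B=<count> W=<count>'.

-- B to move --
(0,3): no bracket -> illegal
(0,4): no bracket -> illegal
(0,6): no bracket -> illegal
(1,2): no bracket -> illegal
(1,3): flips 2 -> legal
(1,7): no bracket -> illegal
(2,2): no bracket -> illegal
(2,5): flips 1 -> legal
(2,7): no bracket -> illegal
(3,6): flips 3 -> legal
(3,7): flips 1 -> legal
(4,2): no bracket -> illegal
(4,6): flips 2 -> legal
(4,7): no bracket -> illegal
(5,4): flips 1 -> legal
(5,5): flips 1 -> legal
(5,7): no bracket -> illegal
(6,2): no bracket -> illegal
(6,3): flips 1 -> legal
(6,4): no bracket -> illegal
(6,5): no bracket -> illegal
(6,6): no bracket -> illegal
(6,7): no bracket -> illegal
B mobility = 8
-- W to move --
(0,4): flips 1 -> legal
(0,6): flips 2 -> legal
(0,7): no bracket -> illegal
(1,7): flips 2 -> legal
(2,0): no bracket -> illegal
(2,1): no bracket -> illegal
(2,2): flips 1 -> legal
(2,5): flips 1 -> legal
(2,7): flips 1 -> legal
(3,0): flips 3 -> legal
(4,0): no bracket -> illegal
(4,1): flips 1 -> legal
(4,2): flips 2 -> legal
(5,1): flips 1 -> legal
(5,4): no bracket -> illegal
(6,1): flips 2 -> legal
(6,2): no bracket -> illegal
(6,3): no bracket -> illegal
W mobility = 11

Answer: B=8 W=11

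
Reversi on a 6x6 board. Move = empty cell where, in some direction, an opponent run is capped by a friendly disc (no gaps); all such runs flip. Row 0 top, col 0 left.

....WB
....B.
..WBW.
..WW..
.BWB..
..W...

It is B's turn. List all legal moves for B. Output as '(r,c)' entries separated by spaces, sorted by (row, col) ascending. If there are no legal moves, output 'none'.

(0,3): flips 1 -> legal
(1,1): no bracket -> illegal
(1,2): no bracket -> illegal
(1,3): no bracket -> illegal
(1,5): no bracket -> illegal
(2,1): flips 2 -> legal
(2,5): flips 1 -> legal
(3,1): no bracket -> illegal
(3,4): flips 1 -> legal
(3,5): no bracket -> illegal
(4,4): no bracket -> illegal
(5,1): no bracket -> illegal
(5,3): no bracket -> illegal

Answer: (0,3) (2,1) (2,5) (3,4)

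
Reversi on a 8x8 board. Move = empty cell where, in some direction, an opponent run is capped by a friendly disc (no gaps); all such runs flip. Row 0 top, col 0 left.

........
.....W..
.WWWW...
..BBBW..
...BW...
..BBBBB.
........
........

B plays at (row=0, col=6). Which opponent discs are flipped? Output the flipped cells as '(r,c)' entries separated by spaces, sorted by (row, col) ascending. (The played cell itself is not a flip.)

Answer: (1,5) (2,4)

Derivation:
Dir NW: edge -> no flip
Dir N: edge -> no flip
Dir NE: edge -> no flip
Dir W: first cell '.' (not opp) -> no flip
Dir E: first cell '.' (not opp) -> no flip
Dir SW: opp run (1,5) (2,4) capped by B -> flip
Dir S: first cell '.' (not opp) -> no flip
Dir SE: first cell '.' (not opp) -> no flip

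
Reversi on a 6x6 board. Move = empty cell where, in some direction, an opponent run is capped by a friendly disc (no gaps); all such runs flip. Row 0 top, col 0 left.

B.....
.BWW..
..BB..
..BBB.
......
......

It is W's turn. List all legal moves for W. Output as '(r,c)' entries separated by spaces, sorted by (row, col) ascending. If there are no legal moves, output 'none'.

Answer: (1,0) (3,1) (4,2) (4,3) (4,5)

Derivation:
(0,1): no bracket -> illegal
(0,2): no bracket -> illegal
(1,0): flips 1 -> legal
(1,4): no bracket -> illegal
(2,0): no bracket -> illegal
(2,1): no bracket -> illegal
(2,4): no bracket -> illegal
(2,5): no bracket -> illegal
(3,1): flips 1 -> legal
(3,5): no bracket -> illegal
(4,1): no bracket -> illegal
(4,2): flips 2 -> legal
(4,3): flips 2 -> legal
(4,4): no bracket -> illegal
(4,5): flips 2 -> legal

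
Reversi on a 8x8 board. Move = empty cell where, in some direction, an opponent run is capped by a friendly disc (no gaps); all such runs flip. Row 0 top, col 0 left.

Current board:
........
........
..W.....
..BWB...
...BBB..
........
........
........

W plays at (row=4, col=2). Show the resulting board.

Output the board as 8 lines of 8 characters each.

Answer: ........
........
..W.....
..WWB...
..WBBB..
........
........
........

Derivation:
Place W at (4,2); scan 8 dirs for brackets.
Dir NW: first cell '.' (not opp) -> no flip
Dir N: opp run (3,2) capped by W -> flip
Dir NE: first cell 'W' (not opp) -> no flip
Dir W: first cell '.' (not opp) -> no flip
Dir E: opp run (4,3) (4,4) (4,5), next='.' -> no flip
Dir SW: first cell '.' (not opp) -> no flip
Dir S: first cell '.' (not opp) -> no flip
Dir SE: first cell '.' (not opp) -> no flip
All flips: (3,2)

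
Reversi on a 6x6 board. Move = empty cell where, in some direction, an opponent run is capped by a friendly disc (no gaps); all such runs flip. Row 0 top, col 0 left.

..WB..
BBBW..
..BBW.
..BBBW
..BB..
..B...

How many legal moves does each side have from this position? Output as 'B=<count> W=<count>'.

-- B to move --
(0,1): flips 1 -> legal
(0,4): flips 1 -> legal
(1,4): flips 2 -> legal
(1,5): flips 1 -> legal
(2,5): flips 1 -> legal
(4,4): no bracket -> illegal
(4,5): no bracket -> illegal
B mobility = 5
-- W to move --
(0,0): no bracket -> illegal
(0,1): no bracket -> illegal
(0,4): flips 1 -> legal
(1,4): no bracket -> illegal
(2,0): flips 1 -> legal
(2,1): flips 2 -> legal
(2,5): no bracket -> illegal
(3,1): flips 4 -> legal
(4,1): no bracket -> illegal
(4,4): flips 1 -> legal
(4,5): no bracket -> illegal
(5,1): flips 2 -> legal
(5,3): flips 3 -> legal
(5,4): no bracket -> illegal
W mobility = 7

Answer: B=5 W=7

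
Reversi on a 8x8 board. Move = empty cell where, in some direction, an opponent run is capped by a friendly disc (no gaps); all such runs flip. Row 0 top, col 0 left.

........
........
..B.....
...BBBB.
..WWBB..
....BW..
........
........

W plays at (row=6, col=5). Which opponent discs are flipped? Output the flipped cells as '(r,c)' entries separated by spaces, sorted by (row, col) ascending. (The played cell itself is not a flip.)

Dir NW: opp run (5,4) capped by W -> flip
Dir N: first cell 'W' (not opp) -> no flip
Dir NE: first cell '.' (not opp) -> no flip
Dir W: first cell '.' (not opp) -> no flip
Dir E: first cell '.' (not opp) -> no flip
Dir SW: first cell '.' (not opp) -> no flip
Dir S: first cell '.' (not opp) -> no flip
Dir SE: first cell '.' (not opp) -> no flip

Answer: (5,4)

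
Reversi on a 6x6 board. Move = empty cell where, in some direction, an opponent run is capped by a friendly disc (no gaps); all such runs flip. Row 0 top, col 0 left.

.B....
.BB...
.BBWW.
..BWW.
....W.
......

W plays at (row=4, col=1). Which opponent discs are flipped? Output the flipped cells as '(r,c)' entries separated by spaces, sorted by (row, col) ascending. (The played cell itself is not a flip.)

Answer: (3,2)

Derivation:
Dir NW: first cell '.' (not opp) -> no flip
Dir N: first cell '.' (not opp) -> no flip
Dir NE: opp run (3,2) capped by W -> flip
Dir W: first cell '.' (not opp) -> no flip
Dir E: first cell '.' (not opp) -> no flip
Dir SW: first cell '.' (not opp) -> no flip
Dir S: first cell '.' (not opp) -> no flip
Dir SE: first cell '.' (not opp) -> no flip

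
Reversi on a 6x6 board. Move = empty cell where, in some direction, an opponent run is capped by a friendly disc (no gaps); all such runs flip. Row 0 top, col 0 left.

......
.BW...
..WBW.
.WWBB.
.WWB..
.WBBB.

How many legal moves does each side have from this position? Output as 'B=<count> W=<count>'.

-- B to move --
(0,1): flips 1 -> legal
(0,2): flips 4 -> legal
(0,3): no bracket -> illegal
(1,3): flips 1 -> legal
(1,4): flips 1 -> legal
(1,5): flips 1 -> legal
(2,0): flips 2 -> legal
(2,1): flips 2 -> legal
(2,5): flips 1 -> legal
(3,0): flips 3 -> legal
(3,5): no bracket -> illegal
(4,0): flips 2 -> legal
(5,0): flips 3 -> legal
B mobility = 11
-- W to move --
(0,0): flips 1 -> legal
(0,1): no bracket -> illegal
(0,2): no bracket -> illegal
(1,0): flips 1 -> legal
(1,3): no bracket -> illegal
(1,4): flips 1 -> legal
(2,0): no bracket -> illegal
(2,1): no bracket -> illegal
(2,5): no bracket -> illegal
(3,5): flips 2 -> legal
(4,4): flips 3 -> legal
(4,5): flips 2 -> legal
(5,5): flips 3 -> legal
W mobility = 7

Answer: B=11 W=7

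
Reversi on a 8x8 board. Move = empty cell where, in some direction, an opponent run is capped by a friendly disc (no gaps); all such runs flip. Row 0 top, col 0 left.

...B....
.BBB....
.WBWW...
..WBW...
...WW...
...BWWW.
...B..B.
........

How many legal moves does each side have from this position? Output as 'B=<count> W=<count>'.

Answer: B=10 W=10

Derivation:
-- B to move --
(1,0): no bracket -> illegal
(1,4): no bracket -> illegal
(1,5): flips 1 -> legal
(2,0): flips 1 -> legal
(2,5): flips 2 -> legal
(3,0): flips 1 -> legal
(3,1): flips 2 -> legal
(3,5): flips 3 -> legal
(4,1): no bracket -> illegal
(4,2): flips 1 -> legal
(4,5): flips 3 -> legal
(4,6): flips 1 -> legal
(4,7): no bracket -> illegal
(5,2): no bracket -> illegal
(5,7): flips 3 -> legal
(6,4): no bracket -> illegal
(6,5): no bracket -> illegal
(6,7): no bracket -> illegal
B mobility = 10
-- W to move --
(0,0): flips 3 -> legal
(0,1): flips 2 -> legal
(0,2): flips 3 -> legal
(0,4): no bracket -> illegal
(1,0): no bracket -> illegal
(1,4): no bracket -> illegal
(2,0): no bracket -> illegal
(3,1): no bracket -> illegal
(4,2): flips 1 -> legal
(5,2): flips 1 -> legal
(5,7): no bracket -> illegal
(6,2): flips 1 -> legal
(6,4): no bracket -> illegal
(6,5): no bracket -> illegal
(6,7): no bracket -> illegal
(7,2): flips 1 -> legal
(7,3): flips 2 -> legal
(7,4): no bracket -> illegal
(7,5): no bracket -> illegal
(7,6): flips 1 -> legal
(7,7): flips 1 -> legal
W mobility = 10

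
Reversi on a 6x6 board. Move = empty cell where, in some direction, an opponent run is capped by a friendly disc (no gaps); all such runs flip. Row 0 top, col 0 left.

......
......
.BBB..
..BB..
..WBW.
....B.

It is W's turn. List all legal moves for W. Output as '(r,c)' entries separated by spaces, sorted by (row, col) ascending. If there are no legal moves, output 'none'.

Answer: (1,1) (1,2) (2,4)

Derivation:
(1,0): no bracket -> illegal
(1,1): flips 2 -> legal
(1,2): flips 2 -> legal
(1,3): no bracket -> illegal
(1,4): no bracket -> illegal
(2,0): no bracket -> illegal
(2,4): flips 1 -> legal
(3,0): no bracket -> illegal
(3,1): no bracket -> illegal
(3,4): no bracket -> illegal
(4,1): no bracket -> illegal
(4,5): no bracket -> illegal
(5,2): no bracket -> illegal
(5,3): no bracket -> illegal
(5,5): no bracket -> illegal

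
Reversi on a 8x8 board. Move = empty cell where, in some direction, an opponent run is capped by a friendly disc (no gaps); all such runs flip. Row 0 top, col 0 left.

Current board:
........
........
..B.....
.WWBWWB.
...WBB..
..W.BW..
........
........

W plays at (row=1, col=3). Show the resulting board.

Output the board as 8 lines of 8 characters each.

Answer: ........
...W....
..W.....
.WWBWWB.
...WBB..
..W.BW..
........
........

Derivation:
Place W at (1,3); scan 8 dirs for brackets.
Dir NW: first cell '.' (not opp) -> no flip
Dir N: first cell '.' (not opp) -> no flip
Dir NE: first cell '.' (not opp) -> no flip
Dir W: first cell '.' (not opp) -> no flip
Dir E: first cell '.' (not opp) -> no flip
Dir SW: opp run (2,2) capped by W -> flip
Dir S: first cell '.' (not opp) -> no flip
Dir SE: first cell '.' (not opp) -> no flip
All flips: (2,2)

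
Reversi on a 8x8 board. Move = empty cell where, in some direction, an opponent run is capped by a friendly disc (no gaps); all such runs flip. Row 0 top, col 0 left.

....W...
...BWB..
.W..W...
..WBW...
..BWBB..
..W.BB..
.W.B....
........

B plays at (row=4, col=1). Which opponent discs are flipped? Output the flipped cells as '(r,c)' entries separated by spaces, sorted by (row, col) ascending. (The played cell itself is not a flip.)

Dir NW: first cell '.' (not opp) -> no flip
Dir N: first cell '.' (not opp) -> no flip
Dir NE: opp run (3,2), next='.' -> no flip
Dir W: first cell '.' (not opp) -> no flip
Dir E: first cell 'B' (not opp) -> no flip
Dir SW: first cell '.' (not opp) -> no flip
Dir S: first cell '.' (not opp) -> no flip
Dir SE: opp run (5,2) capped by B -> flip

Answer: (5,2)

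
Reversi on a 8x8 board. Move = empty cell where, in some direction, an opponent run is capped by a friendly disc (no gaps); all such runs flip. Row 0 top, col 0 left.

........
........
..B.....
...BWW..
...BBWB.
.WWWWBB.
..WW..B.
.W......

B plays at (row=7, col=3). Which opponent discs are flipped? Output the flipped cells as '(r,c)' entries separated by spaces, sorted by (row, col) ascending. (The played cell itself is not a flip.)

Dir NW: opp run (6,2) (5,1), next='.' -> no flip
Dir N: opp run (6,3) (5,3) capped by B -> flip
Dir NE: first cell '.' (not opp) -> no flip
Dir W: first cell '.' (not opp) -> no flip
Dir E: first cell '.' (not opp) -> no flip
Dir SW: edge -> no flip
Dir S: edge -> no flip
Dir SE: edge -> no flip

Answer: (5,3) (6,3)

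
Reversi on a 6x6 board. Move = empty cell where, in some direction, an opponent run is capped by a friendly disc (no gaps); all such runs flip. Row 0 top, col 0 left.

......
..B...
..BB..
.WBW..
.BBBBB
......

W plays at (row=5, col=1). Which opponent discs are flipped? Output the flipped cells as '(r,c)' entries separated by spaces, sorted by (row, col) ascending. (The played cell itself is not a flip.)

Answer: (4,1) (4,2)

Derivation:
Dir NW: first cell '.' (not opp) -> no flip
Dir N: opp run (4,1) capped by W -> flip
Dir NE: opp run (4,2) capped by W -> flip
Dir W: first cell '.' (not opp) -> no flip
Dir E: first cell '.' (not opp) -> no flip
Dir SW: edge -> no flip
Dir S: edge -> no flip
Dir SE: edge -> no flip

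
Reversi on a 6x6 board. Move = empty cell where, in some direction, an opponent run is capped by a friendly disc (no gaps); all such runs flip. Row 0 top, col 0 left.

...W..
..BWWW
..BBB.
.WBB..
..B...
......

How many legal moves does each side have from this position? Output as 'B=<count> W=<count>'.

Answer: B=6 W=8

Derivation:
-- B to move --
(0,2): flips 1 -> legal
(0,4): flips 2 -> legal
(0,5): flips 1 -> legal
(2,0): flips 1 -> legal
(2,1): no bracket -> illegal
(2,5): no bracket -> illegal
(3,0): flips 1 -> legal
(4,0): flips 1 -> legal
(4,1): no bracket -> illegal
B mobility = 6
-- W to move --
(0,1): no bracket -> illegal
(0,2): no bracket -> illegal
(1,1): flips 1 -> legal
(2,1): flips 1 -> legal
(2,5): no bracket -> illegal
(3,4): flips 3 -> legal
(3,5): flips 1 -> legal
(4,1): flips 2 -> legal
(4,3): flips 2 -> legal
(4,4): no bracket -> illegal
(5,1): flips 3 -> legal
(5,2): no bracket -> illegal
(5,3): flips 1 -> legal
W mobility = 8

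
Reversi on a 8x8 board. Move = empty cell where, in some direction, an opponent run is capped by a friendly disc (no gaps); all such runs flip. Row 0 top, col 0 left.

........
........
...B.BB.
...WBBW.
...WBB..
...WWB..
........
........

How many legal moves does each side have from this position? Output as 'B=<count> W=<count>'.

-- B to move --
(2,2): flips 1 -> legal
(2,4): no bracket -> illegal
(2,7): flips 1 -> legal
(3,2): flips 1 -> legal
(3,7): flips 1 -> legal
(4,2): flips 1 -> legal
(4,6): flips 1 -> legal
(4,7): flips 1 -> legal
(5,2): flips 3 -> legal
(6,2): flips 1 -> legal
(6,3): flips 4 -> legal
(6,4): flips 1 -> legal
(6,5): no bracket -> illegal
B mobility = 11
-- W to move --
(1,2): no bracket -> illegal
(1,3): flips 1 -> legal
(1,4): flips 1 -> legal
(1,5): no bracket -> illegal
(1,6): flips 3 -> legal
(1,7): flips 3 -> legal
(2,2): no bracket -> illegal
(2,4): flips 2 -> legal
(2,7): no bracket -> illegal
(3,2): no bracket -> illegal
(3,7): no bracket -> illegal
(4,6): flips 2 -> legal
(5,6): flips 1 -> legal
(6,4): no bracket -> illegal
(6,5): no bracket -> illegal
(6,6): flips 2 -> legal
W mobility = 8

Answer: B=11 W=8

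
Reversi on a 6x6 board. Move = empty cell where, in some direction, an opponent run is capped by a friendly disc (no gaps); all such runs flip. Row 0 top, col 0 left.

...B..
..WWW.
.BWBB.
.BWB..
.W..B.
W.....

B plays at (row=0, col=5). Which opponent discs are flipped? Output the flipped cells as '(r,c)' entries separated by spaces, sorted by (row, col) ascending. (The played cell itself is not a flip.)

Dir NW: edge -> no flip
Dir N: edge -> no flip
Dir NE: edge -> no flip
Dir W: first cell '.' (not opp) -> no flip
Dir E: edge -> no flip
Dir SW: opp run (1,4) capped by B -> flip
Dir S: first cell '.' (not opp) -> no flip
Dir SE: edge -> no flip

Answer: (1,4)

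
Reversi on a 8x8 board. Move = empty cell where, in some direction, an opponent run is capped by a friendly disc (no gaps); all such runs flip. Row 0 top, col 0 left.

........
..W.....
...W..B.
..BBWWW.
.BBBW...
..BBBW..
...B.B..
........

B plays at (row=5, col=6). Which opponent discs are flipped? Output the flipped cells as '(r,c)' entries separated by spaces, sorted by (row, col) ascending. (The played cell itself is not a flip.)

Dir NW: first cell '.' (not opp) -> no flip
Dir N: first cell '.' (not opp) -> no flip
Dir NE: first cell '.' (not opp) -> no flip
Dir W: opp run (5,5) capped by B -> flip
Dir E: first cell '.' (not opp) -> no flip
Dir SW: first cell 'B' (not opp) -> no flip
Dir S: first cell '.' (not opp) -> no flip
Dir SE: first cell '.' (not opp) -> no flip

Answer: (5,5)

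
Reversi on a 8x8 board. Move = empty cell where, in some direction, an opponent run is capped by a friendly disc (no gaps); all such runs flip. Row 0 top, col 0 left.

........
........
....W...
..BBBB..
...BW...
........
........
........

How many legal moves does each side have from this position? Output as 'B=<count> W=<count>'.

-- B to move --
(1,3): flips 1 -> legal
(1,4): flips 1 -> legal
(1,5): flips 1 -> legal
(2,3): no bracket -> illegal
(2,5): no bracket -> illegal
(4,5): flips 1 -> legal
(5,3): flips 1 -> legal
(5,4): flips 1 -> legal
(5,5): flips 1 -> legal
B mobility = 7
-- W to move --
(2,1): no bracket -> illegal
(2,2): flips 1 -> legal
(2,3): no bracket -> illegal
(2,5): no bracket -> illegal
(2,6): flips 1 -> legal
(3,1): no bracket -> illegal
(3,6): no bracket -> illegal
(4,1): no bracket -> illegal
(4,2): flips 2 -> legal
(4,5): no bracket -> illegal
(4,6): flips 1 -> legal
(5,2): no bracket -> illegal
(5,3): no bracket -> illegal
(5,4): no bracket -> illegal
W mobility = 4

Answer: B=7 W=4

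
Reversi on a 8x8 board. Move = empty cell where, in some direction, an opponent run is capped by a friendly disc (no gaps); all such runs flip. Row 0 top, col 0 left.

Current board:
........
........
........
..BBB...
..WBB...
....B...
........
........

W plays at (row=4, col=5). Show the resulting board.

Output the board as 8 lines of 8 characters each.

Answer: ........
........
........
..BBB...
..WWWW..
....B...
........
........

Derivation:
Place W at (4,5); scan 8 dirs for brackets.
Dir NW: opp run (3,4), next='.' -> no flip
Dir N: first cell '.' (not opp) -> no flip
Dir NE: first cell '.' (not opp) -> no flip
Dir W: opp run (4,4) (4,3) capped by W -> flip
Dir E: first cell '.' (not opp) -> no flip
Dir SW: opp run (5,4), next='.' -> no flip
Dir S: first cell '.' (not opp) -> no flip
Dir SE: first cell '.' (not opp) -> no flip
All flips: (4,3) (4,4)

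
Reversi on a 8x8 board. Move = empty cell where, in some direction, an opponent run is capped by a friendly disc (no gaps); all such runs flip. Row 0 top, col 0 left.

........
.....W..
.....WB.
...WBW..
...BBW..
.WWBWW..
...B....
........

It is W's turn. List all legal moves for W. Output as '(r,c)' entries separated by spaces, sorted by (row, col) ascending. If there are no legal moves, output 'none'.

Answer: (1,7) (2,3) (2,4) (2,7) (3,2) (3,7) (4,2) (6,2) (7,2) (7,3) (7,4)

Derivation:
(1,6): no bracket -> illegal
(1,7): flips 1 -> legal
(2,3): flips 1 -> legal
(2,4): flips 2 -> legal
(2,7): flips 1 -> legal
(3,2): flips 1 -> legal
(3,6): no bracket -> illegal
(3,7): flips 1 -> legal
(4,2): flips 2 -> legal
(6,2): flips 2 -> legal
(6,4): no bracket -> illegal
(7,2): flips 1 -> legal
(7,3): flips 3 -> legal
(7,4): flips 1 -> legal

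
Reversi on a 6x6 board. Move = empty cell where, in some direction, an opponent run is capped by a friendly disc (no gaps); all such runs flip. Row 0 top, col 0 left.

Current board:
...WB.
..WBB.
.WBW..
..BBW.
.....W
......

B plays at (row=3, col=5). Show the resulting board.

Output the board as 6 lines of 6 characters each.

Answer: ...WB.
..WBB.
.WBW..
..BBBB
.....W
......

Derivation:
Place B at (3,5); scan 8 dirs for brackets.
Dir NW: first cell '.' (not opp) -> no flip
Dir N: first cell '.' (not opp) -> no flip
Dir NE: edge -> no flip
Dir W: opp run (3,4) capped by B -> flip
Dir E: edge -> no flip
Dir SW: first cell '.' (not opp) -> no flip
Dir S: opp run (4,5), next='.' -> no flip
Dir SE: edge -> no flip
All flips: (3,4)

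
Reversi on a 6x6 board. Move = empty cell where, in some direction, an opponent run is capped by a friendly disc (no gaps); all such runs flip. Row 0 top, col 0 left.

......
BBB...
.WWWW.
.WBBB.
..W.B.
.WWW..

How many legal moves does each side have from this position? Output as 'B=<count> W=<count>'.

-- B to move --
(1,3): flips 1 -> legal
(1,4): flips 2 -> legal
(1,5): flips 1 -> legal
(2,0): no bracket -> illegal
(2,5): no bracket -> illegal
(3,0): flips 2 -> legal
(3,5): no bracket -> illegal
(4,0): no bracket -> illegal
(4,1): flips 2 -> legal
(4,3): no bracket -> illegal
(5,0): no bracket -> illegal
(5,4): no bracket -> illegal
B mobility = 5
-- W to move --
(0,0): flips 1 -> legal
(0,1): flips 2 -> legal
(0,2): flips 1 -> legal
(0,3): flips 1 -> legal
(1,3): no bracket -> illegal
(2,0): no bracket -> illegal
(2,5): no bracket -> illegal
(3,5): flips 4 -> legal
(4,1): flips 1 -> legal
(4,3): flips 2 -> legal
(4,5): flips 1 -> legal
(5,4): flips 2 -> legal
(5,5): flips 2 -> legal
W mobility = 10

Answer: B=5 W=10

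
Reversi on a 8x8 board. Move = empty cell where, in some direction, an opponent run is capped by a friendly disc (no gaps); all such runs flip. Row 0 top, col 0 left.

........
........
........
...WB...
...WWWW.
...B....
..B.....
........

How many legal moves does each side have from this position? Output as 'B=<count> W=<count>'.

-- B to move --
(2,2): no bracket -> illegal
(2,3): flips 2 -> legal
(2,4): no bracket -> illegal
(3,2): flips 1 -> legal
(3,5): flips 1 -> legal
(3,6): no bracket -> illegal
(3,7): no bracket -> illegal
(4,2): no bracket -> illegal
(4,7): no bracket -> illegal
(5,2): flips 1 -> legal
(5,4): flips 1 -> legal
(5,5): no bracket -> illegal
(5,6): flips 1 -> legal
(5,7): no bracket -> illegal
B mobility = 6
-- W to move --
(2,3): flips 1 -> legal
(2,4): flips 1 -> legal
(2,5): flips 1 -> legal
(3,5): flips 1 -> legal
(4,2): no bracket -> illegal
(5,1): no bracket -> illegal
(5,2): no bracket -> illegal
(5,4): no bracket -> illegal
(6,1): no bracket -> illegal
(6,3): flips 1 -> legal
(6,4): no bracket -> illegal
(7,1): flips 2 -> legal
(7,2): no bracket -> illegal
(7,3): no bracket -> illegal
W mobility = 6

Answer: B=6 W=6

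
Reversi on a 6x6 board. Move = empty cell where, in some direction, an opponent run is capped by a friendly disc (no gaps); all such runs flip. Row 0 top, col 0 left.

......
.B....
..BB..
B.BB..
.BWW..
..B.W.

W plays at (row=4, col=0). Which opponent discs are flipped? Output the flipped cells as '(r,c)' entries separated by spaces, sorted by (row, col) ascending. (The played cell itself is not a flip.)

Answer: (4,1)

Derivation:
Dir NW: edge -> no flip
Dir N: opp run (3,0), next='.' -> no flip
Dir NE: first cell '.' (not opp) -> no flip
Dir W: edge -> no flip
Dir E: opp run (4,1) capped by W -> flip
Dir SW: edge -> no flip
Dir S: first cell '.' (not opp) -> no flip
Dir SE: first cell '.' (not opp) -> no flip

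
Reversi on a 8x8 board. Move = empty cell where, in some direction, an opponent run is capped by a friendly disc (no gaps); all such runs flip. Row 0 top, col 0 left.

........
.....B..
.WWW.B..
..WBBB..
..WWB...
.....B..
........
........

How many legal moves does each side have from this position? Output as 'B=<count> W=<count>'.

Answer: B=8 W=5

Derivation:
-- B to move --
(1,0): no bracket -> illegal
(1,1): flips 1 -> legal
(1,2): flips 1 -> legal
(1,3): flips 1 -> legal
(1,4): no bracket -> illegal
(2,0): no bracket -> illegal
(2,4): no bracket -> illegal
(3,0): no bracket -> illegal
(3,1): flips 1 -> legal
(4,1): flips 2 -> legal
(5,1): flips 1 -> legal
(5,2): flips 1 -> legal
(5,3): flips 1 -> legal
(5,4): no bracket -> illegal
B mobility = 8
-- W to move --
(0,4): no bracket -> illegal
(0,5): no bracket -> illegal
(0,6): no bracket -> illegal
(1,4): no bracket -> illegal
(1,6): flips 2 -> legal
(2,4): flips 1 -> legal
(2,6): no bracket -> illegal
(3,6): flips 3 -> legal
(4,5): flips 2 -> legal
(4,6): no bracket -> illegal
(5,3): no bracket -> illegal
(5,4): no bracket -> illegal
(5,6): no bracket -> illegal
(6,4): no bracket -> illegal
(6,5): no bracket -> illegal
(6,6): flips 3 -> legal
W mobility = 5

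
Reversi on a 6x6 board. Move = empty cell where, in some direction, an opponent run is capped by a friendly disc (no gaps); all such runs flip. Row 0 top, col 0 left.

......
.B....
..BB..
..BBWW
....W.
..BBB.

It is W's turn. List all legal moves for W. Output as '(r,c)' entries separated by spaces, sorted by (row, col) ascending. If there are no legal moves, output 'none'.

Answer: (0,0) (1,2) (3,1)

Derivation:
(0,0): flips 3 -> legal
(0,1): no bracket -> illegal
(0,2): no bracket -> illegal
(1,0): no bracket -> illegal
(1,2): flips 1 -> legal
(1,3): no bracket -> illegal
(1,4): no bracket -> illegal
(2,0): no bracket -> illegal
(2,1): no bracket -> illegal
(2,4): no bracket -> illegal
(3,1): flips 2 -> legal
(4,1): no bracket -> illegal
(4,2): no bracket -> illegal
(4,3): no bracket -> illegal
(4,5): no bracket -> illegal
(5,1): no bracket -> illegal
(5,5): no bracket -> illegal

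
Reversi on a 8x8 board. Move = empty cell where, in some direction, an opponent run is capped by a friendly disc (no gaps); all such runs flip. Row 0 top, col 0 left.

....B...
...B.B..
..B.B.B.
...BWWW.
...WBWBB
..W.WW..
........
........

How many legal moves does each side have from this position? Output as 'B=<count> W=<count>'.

Answer: B=6 W=11

Derivation:
-- B to move --
(2,3): no bracket -> illegal
(2,5): flips 1 -> legal
(2,7): no bracket -> illegal
(3,2): no bracket -> illegal
(3,7): flips 3 -> legal
(4,1): no bracket -> illegal
(4,2): flips 1 -> legal
(5,1): no bracket -> illegal
(5,3): flips 1 -> legal
(5,6): no bracket -> illegal
(6,1): no bracket -> illegal
(6,2): no bracket -> illegal
(6,3): no bracket -> illegal
(6,4): flips 2 -> legal
(6,5): no bracket -> illegal
(6,6): flips 1 -> legal
B mobility = 6
-- W to move --
(0,2): flips 2 -> legal
(0,3): no bracket -> illegal
(0,5): no bracket -> illegal
(0,6): no bracket -> illegal
(1,1): flips 3 -> legal
(1,2): no bracket -> illegal
(1,4): flips 1 -> legal
(1,6): flips 1 -> legal
(1,7): flips 1 -> legal
(2,1): no bracket -> illegal
(2,3): flips 1 -> legal
(2,5): no bracket -> illegal
(2,7): no bracket -> illegal
(3,1): no bracket -> illegal
(3,2): flips 1 -> legal
(3,7): flips 1 -> legal
(4,2): no bracket -> illegal
(5,3): flips 1 -> legal
(5,6): flips 1 -> legal
(5,7): flips 1 -> legal
W mobility = 11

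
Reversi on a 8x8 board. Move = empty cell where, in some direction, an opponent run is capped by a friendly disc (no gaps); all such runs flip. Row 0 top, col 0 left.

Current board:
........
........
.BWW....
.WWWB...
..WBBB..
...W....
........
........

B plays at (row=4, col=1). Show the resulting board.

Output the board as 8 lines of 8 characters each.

Answer: ........
........
.BWW....
.BWWB...
.BBBBB..
...W....
........
........

Derivation:
Place B at (4,1); scan 8 dirs for brackets.
Dir NW: first cell '.' (not opp) -> no flip
Dir N: opp run (3,1) capped by B -> flip
Dir NE: opp run (3,2) (2,3), next='.' -> no flip
Dir W: first cell '.' (not opp) -> no flip
Dir E: opp run (4,2) capped by B -> flip
Dir SW: first cell '.' (not opp) -> no flip
Dir S: first cell '.' (not opp) -> no flip
Dir SE: first cell '.' (not opp) -> no flip
All flips: (3,1) (4,2)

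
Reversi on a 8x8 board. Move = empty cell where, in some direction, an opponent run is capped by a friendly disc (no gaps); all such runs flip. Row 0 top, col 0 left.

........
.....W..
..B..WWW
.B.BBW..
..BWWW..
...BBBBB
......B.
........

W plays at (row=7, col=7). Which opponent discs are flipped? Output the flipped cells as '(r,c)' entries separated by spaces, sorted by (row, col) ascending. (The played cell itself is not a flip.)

Answer: (5,5) (6,6)

Derivation:
Dir NW: opp run (6,6) (5,5) capped by W -> flip
Dir N: first cell '.' (not opp) -> no flip
Dir NE: edge -> no flip
Dir W: first cell '.' (not opp) -> no flip
Dir E: edge -> no flip
Dir SW: edge -> no flip
Dir S: edge -> no flip
Dir SE: edge -> no flip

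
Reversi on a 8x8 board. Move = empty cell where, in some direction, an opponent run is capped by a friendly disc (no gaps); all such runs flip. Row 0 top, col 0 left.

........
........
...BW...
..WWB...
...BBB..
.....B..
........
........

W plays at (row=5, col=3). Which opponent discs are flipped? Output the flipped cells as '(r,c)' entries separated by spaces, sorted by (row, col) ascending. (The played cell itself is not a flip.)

Dir NW: first cell '.' (not opp) -> no flip
Dir N: opp run (4,3) capped by W -> flip
Dir NE: opp run (4,4), next='.' -> no flip
Dir W: first cell '.' (not opp) -> no flip
Dir E: first cell '.' (not opp) -> no flip
Dir SW: first cell '.' (not opp) -> no flip
Dir S: first cell '.' (not opp) -> no flip
Dir SE: first cell '.' (not opp) -> no flip

Answer: (4,3)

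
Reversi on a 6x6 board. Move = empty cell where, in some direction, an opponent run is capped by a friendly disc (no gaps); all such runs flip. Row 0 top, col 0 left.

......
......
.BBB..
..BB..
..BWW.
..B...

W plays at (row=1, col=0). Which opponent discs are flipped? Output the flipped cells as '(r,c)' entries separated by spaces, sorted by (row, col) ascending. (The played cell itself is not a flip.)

Answer: (2,1) (3,2)

Derivation:
Dir NW: edge -> no flip
Dir N: first cell '.' (not opp) -> no flip
Dir NE: first cell '.' (not opp) -> no flip
Dir W: edge -> no flip
Dir E: first cell '.' (not opp) -> no flip
Dir SW: edge -> no flip
Dir S: first cell '.' (not opp) -> no flip
Dir SE: opp run (2,1) (3,2) capped by W -> flip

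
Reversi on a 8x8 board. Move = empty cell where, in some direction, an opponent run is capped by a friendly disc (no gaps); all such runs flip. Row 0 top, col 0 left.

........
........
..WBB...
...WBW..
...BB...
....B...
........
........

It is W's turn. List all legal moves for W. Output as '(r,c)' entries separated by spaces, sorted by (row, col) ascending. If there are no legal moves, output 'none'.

(1,2): no bracket -> illegal
(1,3): flips 2 -> legal
(1,4): no bracket -> illegal
(1,5): flips 1 -> legal
(2,5): flips 2 -> legal
(3,2): no bracket -> illegal
(4,2): no bracket -> illegal
(4,5): no bracket -> illegal
(5,2): no bracket -> illegal
(5,3): flips 2 -> legal
(5,5): flips 1 -> legal
(6,3): no bracket -> illegal
(6,4): no bracket -> illegal
(6,5): no bracket -> illegal

Answer: (1,3) (1,5) (2,5) (5,3) (5,5)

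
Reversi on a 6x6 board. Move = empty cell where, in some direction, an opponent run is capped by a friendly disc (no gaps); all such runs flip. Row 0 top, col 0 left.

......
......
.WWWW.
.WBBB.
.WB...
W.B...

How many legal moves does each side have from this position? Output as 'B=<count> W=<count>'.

Answer: B=9 W=6

Derivation:
-- B to move --
(1,0): flips 1 -> legal
(1,1): flips 1 -> legal
(1,2): flips 2 -> legal
(1,3): flips 1 -> legal
(1,4): flips 2 -> legal
(1,5): flips 1 -> legal
(2,0): flips 1 -> legal
(2,5): no bracket -> illegal
(3,0): flips 2 -> legal
(3,5): no bracket -> illegal
(4,0): flips 1 -> legal
(5,1): no bracket -> illegal
B mobility = 9
-- W to move --
(2,5): no bracket -> illegal
(3,5): flips 3 -> legal
(4,3): flips 3 -> legal
(4,4): flips 2 -> legal
(4,5): flips 1 -> legal
(5,1): flips 2 -> legal
(5,3): flips 1 -> legal
W mobility = 6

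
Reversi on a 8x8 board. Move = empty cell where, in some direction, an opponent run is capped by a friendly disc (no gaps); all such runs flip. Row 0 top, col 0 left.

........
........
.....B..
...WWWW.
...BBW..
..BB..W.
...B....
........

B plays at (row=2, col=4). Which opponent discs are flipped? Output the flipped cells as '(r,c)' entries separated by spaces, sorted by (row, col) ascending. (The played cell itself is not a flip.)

Dir NW: first cell '.' (not opp) -> no flip
Dir N: first cell '.' (not opp) -> no flip
Dir NE: first cell '.' (not opp) -> no flip
Dir W: first cell '.' (not opp) -> no flip
Dir E: first cell 'B' (not opp) -> no flip
Dir SW: opp run (3,3), next='.' -> no flip
Dir S: opp run (3,4) capped by B -> flip
Dir SE: opp run (3,5), next='.' -> no flip

Answer: (3,4)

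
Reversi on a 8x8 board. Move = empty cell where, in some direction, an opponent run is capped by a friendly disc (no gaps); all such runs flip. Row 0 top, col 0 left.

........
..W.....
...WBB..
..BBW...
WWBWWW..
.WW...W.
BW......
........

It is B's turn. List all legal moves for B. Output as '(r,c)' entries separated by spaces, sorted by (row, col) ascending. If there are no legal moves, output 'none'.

Answer: (1,3) (1,4) (2,2) (3,5) (4,6) (5,0) (5,3) (5,4) (5,5) (6,2) (7,0)

Derivation:
(0,1): no bracket -> illegal
(0,2): no bracket -> illegal
(0,3): no bracket -> illegal
(1,1): no bracket -> illegal
(1,3): flips 1 -> legal
(1,4): flips 1 -> legal
(2,1): no bracket -> illegal
(2,2): flips 1 -> legal
(3,0): no bracket -> illegal
(3,1): no bracket -> illegal
(3,5): flips 1 -> legal
(3,6): no bracket -> illegal
(4,6): flips 3 -> legal
(4,7): no bracket -> illegal
(5,0): flips 1 -> legal
(5,3): flips 1 -> legal
(5,4): flips 3 -> legal
(5,5): flips 1 -> legal
(5,7): no bracket -> illegal
(6,2): flips 2 -> legal
(6,3): no bracket -> illegal
(6,5): no bracket -> illegal
(6,6): no bracket -> illegal
(6,7): no bracket -> illegal
(7,0): flips 4 -> legal
(7,1): no bracket -> illegal
(7,2): no bracket -> illegal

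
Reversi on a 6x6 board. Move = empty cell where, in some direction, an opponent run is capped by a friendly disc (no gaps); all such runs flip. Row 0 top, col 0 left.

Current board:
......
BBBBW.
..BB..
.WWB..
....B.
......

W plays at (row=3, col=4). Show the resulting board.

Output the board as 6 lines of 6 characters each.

Answer: ......
BBBBW.
..BB..
.WWWW.
....B.
......

Derivation:
Place W at (3,4); scan 8 dirs for brackets.
Dir NW: opp run (2,3) (1,2), next='.' -> no flip
Dir N: first cell '.' (not opp) -> no flip
Dir NE: first cell '.' (not opp) -> no flip
Dir W: opp run (3,3) capped by W -> flip
Dir E: first cell '.' (not opp) -> no flip
Dir SW: first cell '.' (not opp) -> no flip
Dir S: opp run (4,4), next='.' -> no flip
Dir SE: first cell '.' (not opp) -> no flip
All flips: (3,3)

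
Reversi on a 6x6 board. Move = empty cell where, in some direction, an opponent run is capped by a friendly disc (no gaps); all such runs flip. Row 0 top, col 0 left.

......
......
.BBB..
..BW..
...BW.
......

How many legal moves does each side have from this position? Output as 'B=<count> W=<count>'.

Answer: B=3 W=5

Derivation:
-- B to move --
(2,4): no bracket -> illegal
(3,4): flips 1 -> legal
(3,5): no bracket -> illegal
(4,2): no bracket -> illegal
(4,5): flips 1 -> legal
(5,3): no bracket -> illegal
(5,4): no bracket -> illegal
(5,5): flips 2 -> legal
B mobility = 3
-- W to move --
(1,0): no bracket -> illegal
(1,1): flips 1 -> legal
(1,2): no bracket -> illegal
(1,3): flips 1 -> legal
(1,4): no bracket -> illegal
(2,0): no bracket -> illegal
(2,4): no bracket -> illegal
(3,0): no bracket -> illegal
(3,1): flips 1 -> legal
(3,4): no bracket -> illegal
(4,1): no bracket -> illegal
(4,2): flips 1 -> legal
(5,2): no bracket -> illegal
(5,3): flips 1 -> legal
(5,4): no bracket -> illegal
W mobility = 5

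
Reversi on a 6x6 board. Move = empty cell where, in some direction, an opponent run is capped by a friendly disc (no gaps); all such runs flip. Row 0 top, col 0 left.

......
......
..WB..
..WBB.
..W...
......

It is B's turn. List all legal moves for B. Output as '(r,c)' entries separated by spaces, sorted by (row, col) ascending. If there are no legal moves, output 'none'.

(1,1): flips 1 -> legal
(1,2): no bracket -> illegal
(1,3): no bracket -> illegal
(2,1): flips 1 -> legal
(3,1): flips 1 -> legal
(4,1): flips 1 -> legal
(4,3): no bracket -> illegal
(5,1): flips 1 -> legal
(5,2): no bracket -> illegal
(5,3): no bracket -> illegal

Answer: (1,1) (2,1) (3,1) (4,1) (5,1)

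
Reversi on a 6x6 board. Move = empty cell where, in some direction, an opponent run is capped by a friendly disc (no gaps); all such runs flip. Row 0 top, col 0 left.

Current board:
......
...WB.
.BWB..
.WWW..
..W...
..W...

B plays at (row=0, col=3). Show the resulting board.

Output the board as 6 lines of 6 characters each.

Answer: ...B..
...BB.
.BWB..
.WWW..
..W...
..W...

Derivation:
Place B at (0,3); scan 8 dirs for brackets.
Dir NW: edge -> no flip
Dir N: edge -> no flip
Dir NE: edge -> no flip
Dir W: first cell '.' (not opp) -> no flip
Dir E: first cell '.' (not opp) -> no flip
Dir SW: first cell '.' (not opp) -> no flip
Dir S: opp run (1,3) capped by B -> flip
Dir SE: first cell 'B' (not opp) -> no flip
All flips: (1,3)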